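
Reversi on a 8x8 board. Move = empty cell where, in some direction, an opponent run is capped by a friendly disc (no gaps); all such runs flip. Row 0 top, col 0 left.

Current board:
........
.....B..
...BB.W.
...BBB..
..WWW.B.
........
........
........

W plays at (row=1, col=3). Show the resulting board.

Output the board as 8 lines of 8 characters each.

Answer: ........
...W.B..
...WB.W.
...WBB..
..WWW.B.
........
........
........

Derivation:
Place W at (1,3); scan 8 dirs for brackets.
Dir NW: first cell '.' (not opp) -> no flip
Dir N: first cell '.' (not opp) -> no flip
Dir NE: first cell '.' (not opp) -> no flip
Dir W: first cell '.' (not opp) -> no flip
Dir E: first cell '.' (not opp) -> no flip
Dir SW: first cell '.' (not opp) -> no flip
Dir S: opp run (2,3) (3,3) capped by W -> flip
Dir SE: opp run (2,4) (3,5) (4,6), next='.' -> no flip
All flips: (2,3) (3,3)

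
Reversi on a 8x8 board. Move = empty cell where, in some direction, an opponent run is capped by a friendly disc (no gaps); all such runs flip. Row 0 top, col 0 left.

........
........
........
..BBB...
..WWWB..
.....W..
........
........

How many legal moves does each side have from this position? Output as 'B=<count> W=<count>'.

-- B to move --
(3,1): no bracket -> illegal
(3,5): no bracket -> illegal
(4,1): flips 3 -> legal
(4,6): no bracket -> illegal
(5,1): flips 1 -> legal
(5,2): flips 2 -> legal
(5,3): flips 1 -> legal
(5,4): flips 2 -> legal
(5,6): no bracket -> illegal
(6,4): no bracket -> illegal
(6,5): flips 1 -> legal
(6,6): flips 2 -> legal
B mobility = 7
-- W to move --
(2,1): flips 1 -> legal
(2,2): flips 2 -> legal
(2,3): flips 1 -> legal
(2,4): flips 2 -> legal
(2,5): flips 1 -> legal
(3,1): no bracket -> illegal
(3,5): flips 1 -> legal
(3,6): no bracket -> illegal
(4,1): no bracket -> illegal
(4,6): flips 1 -> legal
(5,4): no bracket -> illegal
(5,6): no bracket -> illegal
W mobility = 7

Answer: B=7 W=7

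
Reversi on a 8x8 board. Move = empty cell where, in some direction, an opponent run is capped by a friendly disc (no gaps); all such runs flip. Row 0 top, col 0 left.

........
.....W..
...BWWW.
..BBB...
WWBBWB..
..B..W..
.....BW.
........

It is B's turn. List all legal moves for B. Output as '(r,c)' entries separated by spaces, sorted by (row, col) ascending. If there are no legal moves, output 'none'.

Answer: (0,6) (1,4) (1,6) (2,7) (3,0) (5,0) (5,4) (6,7) (7,7)

Derivation:
(0,4): no bracket -> illegal
(0,5): no bracket -> illegal
(0,6): flips 2 -> legal
(1,3): no bracket -> illegal
(1,4): flips 1 -> legal
(1,6): flips 1 -> legal
(1,7): no bracket -> illegal
(2,7): flips 3 -> legal
(3,0): flips 1 -> legal
(3,1): no bracket -> illegal
(3,5): no bracket -> illegal
(3,6): no bracket -> illegal
(3,7): no bracket -> illegal
(4,6): no bracket -> illegal
(5,0): flips 1 -> legal
(5,1): no bracket -> illegal
(5,3): no bracket -> illegal
(5,4): flips 1 -> legal
(5,6): no bracket -> illegal
(5,7): no bracket -> illegal
(6,4): no bracket -> illegal
(6,7): flips 1 -> legal
(7,5): no bracket -> illegal
(7,6): no bracket -> illegal
(7,7): flips 3 -> legal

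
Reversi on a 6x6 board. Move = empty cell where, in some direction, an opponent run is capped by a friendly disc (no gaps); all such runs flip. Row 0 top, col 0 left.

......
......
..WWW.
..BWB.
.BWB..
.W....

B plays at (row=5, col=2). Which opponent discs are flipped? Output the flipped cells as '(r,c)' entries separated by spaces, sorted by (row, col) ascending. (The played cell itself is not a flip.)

Answer: (4,2)

Derivation:
Dir NW: first cell 'B' (not opp) -> no flip
Dir N: opp run (4,2) capped by B -> flip
Dir NE: first cell 'B' (not opp) -> no flip
Dir W: opp run (5,1), next='.' -> no flip
Dir E: first cell '.' (not opp) -> no flip
Dir SW: edge -> no flip
Dir S: edge -> no flip
Dir SE: edge -> no flip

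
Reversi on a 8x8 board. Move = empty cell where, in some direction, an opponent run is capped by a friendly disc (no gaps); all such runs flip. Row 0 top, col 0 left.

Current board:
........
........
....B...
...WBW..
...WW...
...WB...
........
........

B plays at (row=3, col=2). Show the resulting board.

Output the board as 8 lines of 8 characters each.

Place B at (3,2); scan 8 dirs for brackets.
Dir NW: first cell '.' (not opp) -> no flip
Dir N: first cell '.' (not opp) -> no flip
Dir NE: first cell '.' (not opp) -> no flip
Dir W: first cell '.' (not opp) -> no flip
Dir E: opp run (3,3) capped by B -> flip
Dir SW: first cell '.' (not opp) -> no flip
Dir S: first cell '.' (not opp) -> no flip
Dir SE: opp run (4,3) capped by B -> flip
All flips: (3,3) (4,3)

Answer: ........
........
....B...
..BBBW..
...BW...
...WB...
........
........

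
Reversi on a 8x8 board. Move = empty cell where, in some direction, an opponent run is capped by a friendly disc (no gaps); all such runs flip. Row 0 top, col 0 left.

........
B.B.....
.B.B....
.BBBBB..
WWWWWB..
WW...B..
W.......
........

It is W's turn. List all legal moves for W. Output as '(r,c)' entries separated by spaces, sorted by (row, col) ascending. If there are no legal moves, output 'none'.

(0,0): no bracket -> illegal
(0,1): no bracket -> illegal
(0,2): no bracket -> illegal
(0,3): no bracket -> illegal
(1,1): flips 2 -> legal
(1,3): flips 2 -> legal
(1,4): flips 2 -> legal
(2,0): flips 1 -> legal
(2,2): flips 3 -> legal
(2,4): flips 2 -> legal
(2,5): flips 1 -> legal
(2,6): flips 1 -> legal
(3,0): no bracket -> illegal
(3,6): no bracket -> illegal
(4,6): flips 1 -> legal
(5,4): no bracket -> illegal
(5,6): no bracket -> illegal
(6,4): no bracket -> illegal
(6,5): no bracket -> illegal
(6,6): flips 1 -> legal

Answer: (1,1) (1,3) (1,4) (2,0) (2,2) (2,4) (2,5) (2,6) (4,6) (6,6)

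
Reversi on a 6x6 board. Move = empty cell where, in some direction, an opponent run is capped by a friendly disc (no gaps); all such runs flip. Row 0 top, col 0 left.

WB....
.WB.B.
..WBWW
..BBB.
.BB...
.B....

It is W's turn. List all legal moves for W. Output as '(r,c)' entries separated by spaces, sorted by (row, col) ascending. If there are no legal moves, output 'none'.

(0,2): flips 2 -> legal
(0,3): flips 1 -> legal
(0,4): flips 1 -> legal
(0,5): no bracket -> illegal
(1,0): no bracket -> illegal
(1,3): flips 1 -> legal
(1,5): no bracket -> illegal
(2,1): no bracket -> illegal
(3,0): no bracket -> illegal
(3,1): no bracket -> illegal
(3,5): no bracket -> illegal
(4,0): no bracket -> illegal
(4,3): flips 1 -> legal
(4,4): flips 2 -> legal
(4,5): no bracket -> illegal
(5,0): no bracket -> illegal
(5,2): flips 2 -> legal
(5,3): no bracket -> illegal

Answer: (0,2) (0,3) (0,4) (1,3) (4,3) (4,4) (5,2)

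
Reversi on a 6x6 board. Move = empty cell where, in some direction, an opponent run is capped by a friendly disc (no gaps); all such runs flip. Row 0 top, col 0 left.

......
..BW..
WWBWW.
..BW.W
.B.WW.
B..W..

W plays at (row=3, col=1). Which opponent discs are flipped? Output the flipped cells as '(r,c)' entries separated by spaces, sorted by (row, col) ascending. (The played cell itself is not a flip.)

Dir NW: first cell 'W' (not opp) -> no flip
Dir N: first cell 'W' (not opp) -> no flip
Dir NE: opp run (2,2) capped by W -> flip
Dir W: first cell '.' (not opp) -> no flip
Dir E: opp run (3,2) capped by W -> flip
Dir SW: first cell '.' (not opp) -> no flip
Dir S: opp run (4,1), next='.' -> no flip
Dir SE: first cell '.' (not opp) -> no flip

Answer: (2,2) (3,2)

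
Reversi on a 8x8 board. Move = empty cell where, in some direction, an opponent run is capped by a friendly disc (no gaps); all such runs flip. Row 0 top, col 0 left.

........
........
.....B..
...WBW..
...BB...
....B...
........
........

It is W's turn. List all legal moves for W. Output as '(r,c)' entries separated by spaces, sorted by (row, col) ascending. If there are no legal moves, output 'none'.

(1,4): no bracket -> illegal
(1,5): flips 1 -> legal
(1,6): no bracket -> illegal
(2,3): no bracket -> illegal
(2,4): no bracket -> illegal
(2,6): no bracket -> illegal
(3,2): no bracket -> illegal
(3,6): no bracket -> illegal
(4,2): no bracket -> illegal
(4,5): no bracket -> illegal
(5,2): no bracket -> illegal
(5,3): flips 2 -> legal
(5,5): flips 1 -> legal
(6,3): no bracket -> illegal
(6,4): no bracket -> illegal
(6,5): no bracket -> illegal

Answer: (1,5) (5,3) (5,5)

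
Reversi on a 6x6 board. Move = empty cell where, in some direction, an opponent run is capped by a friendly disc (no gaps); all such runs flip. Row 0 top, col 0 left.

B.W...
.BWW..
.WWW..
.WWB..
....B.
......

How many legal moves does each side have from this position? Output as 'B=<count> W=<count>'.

Answer: B=4 W=6

Derivation:
-- B to move --
(0,1): no bracket -> illegal
(0,3): flips 2 -> legal
(0,4): no bracket -> illegal
(1,0): no bracket -> illegal
(1,4): flips 2 -> legal
(2,0): no bracket -> illegal
(2,4): no bracket -> illegal
(3,0): flips 2 -> legal
(3,4): no bracket -> illegal
(4,0): no bracket -> illegal
(4,1): flips 2 -> legal
(4,2): no bracket -> illegal
(4,3): no bracket -> illegal
B mobility = 4
-- W to move --
(0,1): flips 1 -> legal
(1,0): flips 1 -> legal
(2,0): flips 1 -> legal
(2,4): no bracket -> illegal
(3,4): flips 1 -> legal
(3,5): no bracket -> illegal
(4,2): no bracket -> illegal
(4,3): flips 1 -> legal
(4,5): no bracket -> illegal
(5,3): no bracket -> illegal
(5,4): no bracket -> illegal
(5,5): flips 2 -> legal
W mobility = 6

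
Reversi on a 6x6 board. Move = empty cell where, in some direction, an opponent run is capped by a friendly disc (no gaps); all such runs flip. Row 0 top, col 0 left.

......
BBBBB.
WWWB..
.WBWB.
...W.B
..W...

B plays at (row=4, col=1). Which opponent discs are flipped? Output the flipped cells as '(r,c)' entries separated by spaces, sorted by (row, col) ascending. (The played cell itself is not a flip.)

Dir NW: first cell '.' (not opp) -> no flip
Dir N: opp run (3,1) (2,1) capped by B -> flip
Dir NE: first cell 'B' (not opp) -> no flip
Dir W: first cell '.' (not opp) -> no flip
Dir E: first cell '.' (not opp) -> no flip
Dir SW: first cell '.' (not opp) -> no flip
Dir S: first cell '.' (not opp) -> no flip
Dir SE: opp run (5,2), next=edge -> no flip

Answer: (2,1) (3,1)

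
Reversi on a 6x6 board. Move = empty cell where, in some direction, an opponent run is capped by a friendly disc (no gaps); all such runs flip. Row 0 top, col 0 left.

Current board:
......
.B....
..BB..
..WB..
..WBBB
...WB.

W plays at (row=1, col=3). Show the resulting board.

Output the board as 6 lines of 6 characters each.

Place W at (1,3); scan 8 dirs for brackets.
Dir NW: first cell '.' (not opp) -> no flip
Dir N: first cell '.' (not opp) -> no flip
Dir NE: first cell '.' (not opp) -> no flip
Dir W: first cell '.' (not opp) -> no flip
Dir E: first cell '.' (not opp) -> no flip
Dir SW: opp run (2,2), next='.' -> no flip
Dir S: opp run (2,3) (3,3) (4,3) capped by W -> flip
Dir SE: first cell '.' (not opp) -> no flip
All flips: (2,3) (3,3) (4,3)

Answer: ......
.B.W..
..BW..
..WW..
..WWBB
...WB.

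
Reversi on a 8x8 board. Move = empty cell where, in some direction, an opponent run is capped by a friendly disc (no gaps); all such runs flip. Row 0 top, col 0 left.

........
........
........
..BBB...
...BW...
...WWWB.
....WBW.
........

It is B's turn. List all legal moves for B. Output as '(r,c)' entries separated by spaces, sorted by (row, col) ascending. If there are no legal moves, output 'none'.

Answer: (4,5) (5,2) (6,3) (6,7) (7,4) (7,6) (7,7)

Derivation:
(3,5): no bracket -> illegal
(4,2): no bracket -> illegal
(4,5): flips 2 -> legal
(4,6): no bracket -> illegal
(5,2): flips 3 -> legal
(5,7): no bracket -> illegal
(6,2): no bracket -> illegal
(6,3): flips 2 -> legal
(6,7): flips 1 -> legal
(7,3): no bracket -> illegal
(7,4): flips 3 -> legal
(7,5): no bracket -> illegal
(7,6): flips 1 -> legal
(7,7): flips 3 -> legal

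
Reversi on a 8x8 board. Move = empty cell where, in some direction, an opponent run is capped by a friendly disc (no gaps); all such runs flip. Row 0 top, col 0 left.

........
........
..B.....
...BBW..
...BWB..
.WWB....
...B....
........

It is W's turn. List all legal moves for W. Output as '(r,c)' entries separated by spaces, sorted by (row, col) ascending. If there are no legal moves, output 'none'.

Answer: (1,1) (2,4) (2,5) (3,2) (4,2) (4,6) (5,4) (5,5) (6,2) (7,4)

Derivation:
(1,1): flips 2 -> legal
(1,2): no bracket -> illegal
(1,3): no bracket -> illegal
(2,1): no bracket -> illegal
(2,3): no bracket -> illegal
(2,4): flips 1 -> legal
(2,5): flips 2 -> legal
(3,1): no bracket -> illegal
(3,2): flips 2 -> legal
(3,6): no bracket -> illegal
(4,2): flips 1 -> legal
(4,6): flips 1 -> legal
(5,4): flips 1 -> legal
(5,5): flips 1 -> legal
(5,6): no bracket -> illegal
(6,2): flips 1 -> legal
(6,4): no bracket -> illegal
(7,2): no bracket -> illegal
(7,3): no bracket -> illegal
(7,4): flips 1 -> legal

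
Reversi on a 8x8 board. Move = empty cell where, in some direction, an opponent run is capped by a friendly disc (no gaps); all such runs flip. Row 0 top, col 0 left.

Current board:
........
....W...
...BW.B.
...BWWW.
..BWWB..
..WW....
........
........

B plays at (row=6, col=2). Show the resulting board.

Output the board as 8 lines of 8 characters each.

Answer: ........
....W...
...BW.B.
...BWBW.
..BWBB..
..BB....
..B.....
........

Derivation:
Place B at (6,2); scan 8 dirs for brackets.
Dir NW: first cell '.' (not opp) -> no flip
Dir N: opp run (5,2) capped by B -> flip
Dir NE: opp run (5,3) (4,4) (3,5) capped by B -> flip
Dir W: first cell '.' (not opp) -> no flip
Dir E: first cell '.' (not opp) -> no flip
Dir SW: first cell '.' (not opp) -> no flip
Dir S: first cell '.' (not opp) -> no flip
Dir SE: first cell '.' (not opp) -> no flip
All flips: (3,5) (4,4) (5,2) (5,3)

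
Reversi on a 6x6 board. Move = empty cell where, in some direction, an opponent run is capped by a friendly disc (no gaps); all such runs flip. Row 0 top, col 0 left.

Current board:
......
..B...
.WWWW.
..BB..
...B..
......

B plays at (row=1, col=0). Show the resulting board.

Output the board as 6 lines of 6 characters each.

Place B at (1,0); scan 8 dirs for brackets.
Dir NW: edge -> no flip
Dir N: first cell '.' (not opp) -> no flip
Dir NE: first cell '.' (not opp) -> no flip
Dir W: edge -> no flip
Dir E: first cell '.' (not opp) -> no flip
Dir SW: edge -> no flip
Dir S: first cell '.' (not opp) -> no flip
Dir SE: opp run (2,1) capped by B -> flip
All flips: (2,1)

Answer: ......
B.B...
.BWWW.
..BB..
...B..
......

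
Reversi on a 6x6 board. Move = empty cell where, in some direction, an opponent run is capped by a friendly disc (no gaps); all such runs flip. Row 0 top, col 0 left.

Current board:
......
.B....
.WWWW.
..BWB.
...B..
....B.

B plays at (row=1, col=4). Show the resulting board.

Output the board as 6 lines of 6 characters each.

Answer: ......
.B..B.
.WWBB.
..BWB.
...B..
....B.

Derivation:
Place B at (1,4); scan 8 dirs for brackets.
Dir NW: first cell '.' (not opp) -> no flip
Dir N: first cell '.' (not opp) -> no flip
Dir NE: first cell '.' (not opp) -> no flip
Dir W: first cell '.' (not opp) -> no flip
Dir E: first cell '.' (not opp) -> no flip
Dir SW: opp run (2,3) capped by B -> flip
Dir S: opp run (2,4) capped by B -> flip
Dir SE: first cell '.' (not opp) -> no flip
All flips: (2,3) (2,4)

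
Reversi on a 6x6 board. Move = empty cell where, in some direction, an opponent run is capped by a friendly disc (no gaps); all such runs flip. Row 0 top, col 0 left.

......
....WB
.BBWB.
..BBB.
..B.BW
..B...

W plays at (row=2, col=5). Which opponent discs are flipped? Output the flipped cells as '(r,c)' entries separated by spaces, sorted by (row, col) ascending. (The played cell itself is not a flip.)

Answer: (2,4)

Derivation:
Dir NW: first cell 'W' (not opp) -> no flip
Dir N: opp run (1,5), next='.' -> no flip
Dir NE: edge -> no flip
Dir W: opp run (2,4) capped by W -> flip
Dir E: edge -> no flip
Dir SW: opp run (3,4), next='.' -> no flip
Dir S: first cell '.' (not opp) -> no flip
Dir SE: edge -> no flip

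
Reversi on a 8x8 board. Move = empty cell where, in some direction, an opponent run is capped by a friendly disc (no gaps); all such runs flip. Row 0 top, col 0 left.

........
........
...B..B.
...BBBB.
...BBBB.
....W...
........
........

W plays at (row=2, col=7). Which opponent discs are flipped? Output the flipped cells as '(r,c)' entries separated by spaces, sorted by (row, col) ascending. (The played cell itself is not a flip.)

Dir NW: first cell '.' (not opp) -> no flip
Dir N: first cell '.' (not opp) -> no flip
Dir NE: edge -> no flip
Dir W: opp run (2,6), next='.' -> no flip
Dir E: edge -> no flip
Dir SW: opp run (3,6) (4,5) capped by W -> flip
Dir S: first cell '.' (not opp) -> no flip
Dir SE: edge -> no flip

Answer: (3,6) (4,5)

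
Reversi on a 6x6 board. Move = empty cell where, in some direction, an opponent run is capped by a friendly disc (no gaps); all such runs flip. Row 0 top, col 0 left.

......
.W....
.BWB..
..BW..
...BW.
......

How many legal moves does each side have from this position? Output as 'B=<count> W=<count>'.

-- B to move --
(0,0): no bracket -> illegal
(0,1): flips 1 -> legal
(0,2): no bracket -> illegal
(1,0): no bracket -> illegal
(1,2): flips 1 -> legal
(1,3): no bracket -> illegal
(2,0): no bracket -> illegal
(2,4): no bracket -> illegal
(3,1): no bracket -> illegal
(3,4): flips 1 -> legal
(3,5): no bracket -> illegal
(4,2): no bracket -> illegal
(4,5): flips 1 -> legal
(5,3): no bracket -> illegal
(5,4): no bracket -> illegal
(5,5): no bracket -> illegal
B mobility = 4
-- W to move --
(1,0): no bracket -> illegal
(1,2): no bracket -> illegal
(1,3): flips 1 -> legal
(1,4): no bracket -> illegal
(2,0): flips 1 -> legal
(2,4): flips 1 -> legal
(3,0): no bracket -> illegal
(3,1): flips 2 -> legal
(3,4): no bracket -> illegal
(4,1): no bracket -> illegal
(4,2): flips 2 -> legal
(5,2): no bracket -> illegal
(5,3): flips 1 -> legal
(5,4): no bracket -> illegal
W mobility = 6

Answer: B=4 W=6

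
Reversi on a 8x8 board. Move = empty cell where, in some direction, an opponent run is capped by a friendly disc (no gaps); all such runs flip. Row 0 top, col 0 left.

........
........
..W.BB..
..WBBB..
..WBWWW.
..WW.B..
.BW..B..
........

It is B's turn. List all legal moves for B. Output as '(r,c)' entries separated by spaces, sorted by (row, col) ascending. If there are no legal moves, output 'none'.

(1,1): flips 1 -> legal
(1,2): no bracket -> illegal
(1,3): no bracket -> illegal
(2,1): flips 1 -> legal
(2,3): no bracket -> illegal
(3,1): flips 1 -> legal
(3,6): no bracket -> illegal
(3,7): flips 1 -> legal
(4,1): flips 1 -> legal
(4,7): flips 3 -> legal
(5,1): flips 1 -> legal
(5,4): flips 1 -> legal
(5,6): flips 1 -> legal
(5,7): flips 1 -> legal
(6,3): flips 2 -> legal
(6,4): no bracket -> illegal
(7,1): flips 3 -> legal
(7,2): no bracket -> illegal
(7,3): no bracket -> illegal

Answer: (1,1) (2,1) (3,1) (3,7) (4,1) (4,7) (5,1) (5,4) (5,6) (5,7) (6,3) (7,1)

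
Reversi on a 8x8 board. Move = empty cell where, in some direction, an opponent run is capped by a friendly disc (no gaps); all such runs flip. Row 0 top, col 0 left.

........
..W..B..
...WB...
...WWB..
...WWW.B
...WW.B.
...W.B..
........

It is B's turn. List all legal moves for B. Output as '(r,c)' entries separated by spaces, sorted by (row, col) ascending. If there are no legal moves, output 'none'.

(0,1): flips 4 -> legal
(0,2): no bracket -> illegal
(0,3): no bracket -> illegal
(1,1): no bracket -> illegal
(1,3): no bracket -> illegal
(1,4): no bracket -> illegal
(2,1): no bracket -> illegal
(2,2): flips 1 -> legal
(2,5): no bracket -> illegal
(3,2): flips 4 -> legal
(3,6): no bracket -> illegal
(4,2): flips 1 -> legal
(4,6): no bracket -> illegal
(5,2): no bracket -> illegal
(5,5): flips 1 -> legal
(6,2): flips 2 -> legal
(6,4): flips 3 -> legal
(7,2): no bracket -> illegal
(7,3): no bracket -> illegal
(7,4): no bracket -> illegal

Answer: (0,1) (2,2) (3,2) (4,2) (5,5) (6,2) (6,4)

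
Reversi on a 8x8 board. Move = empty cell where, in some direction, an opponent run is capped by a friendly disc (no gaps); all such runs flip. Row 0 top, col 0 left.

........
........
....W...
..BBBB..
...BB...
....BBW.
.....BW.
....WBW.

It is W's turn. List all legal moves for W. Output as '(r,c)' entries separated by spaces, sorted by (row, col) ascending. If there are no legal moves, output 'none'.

Answer: (2,1) (2,2) (4,2) (4,6) (5,3) (6,4)

Derivation:
(2,1): flips 4 -> legal
(2,2): flips 3 -> legal
(2,3): no bracket -> illegal
(2,5): no bracket -> illegal
(2,6): no bracket -> illegal
(3,1): no bracket -> illegal
(3,6): no bracket -> illegal
(4,1): no bracket -> illegal
(4,2): flips 1 -> legal
(4,5): no bracket -> illegal
(4,6): flips 1 -> legal
(5,2): no bracket -> illegal
(5,3): flips 2 -> legal
(6,3): no bracket -> illegal
(6,4): flips 4 -> legal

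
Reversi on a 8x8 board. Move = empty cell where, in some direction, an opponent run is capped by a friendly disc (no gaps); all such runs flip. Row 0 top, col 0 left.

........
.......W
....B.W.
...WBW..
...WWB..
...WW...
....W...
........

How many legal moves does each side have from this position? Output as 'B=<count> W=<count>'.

-- B to move --
(0,6): no bracket -> illegal
(0,7): no bracket -> illegal
(1,5): no bracket -> illegal
(1,6): no bracket -> illegal
(2,2): no bracket -> illegal
(2,3): no bracket -> illegal
(2,5): flips 1 -> legal
(2,7): no bracket -> illegal
(3,2): flips 1 -> legal
(3,6): flips 1 -> legal
(3,7): no bracket -> illegal
(4,2): flips 3 -> legal
(4,6): flips 1 -> legal
(5,2): flips 1 -> legal
(5,5): no bracket -> illegal
(6,2): no bracket -> illegal
(6,3): flips 1 -> legal
(6,5): no bracket -> illegal
(7,3): no bracket -> illegal
(7,4): flips 3 -> legal
(7,5): no bracket -> illegal
B mobility = 8
-- W to move --
(1,3): flips 1 -> legal
(1,4): flips 2 -> legal
(1,5): flips 1 -> legal
(2,3): no bracket -> illegal
(2,5): flips 1 -> legal
(3,6): flips 1 -> legal
(4,6): flips 1 -> legal
(5,5): flips 1 -> legal
(5,6): no bracket -> illegal
W mobility = 7

Answer: B=8 W=7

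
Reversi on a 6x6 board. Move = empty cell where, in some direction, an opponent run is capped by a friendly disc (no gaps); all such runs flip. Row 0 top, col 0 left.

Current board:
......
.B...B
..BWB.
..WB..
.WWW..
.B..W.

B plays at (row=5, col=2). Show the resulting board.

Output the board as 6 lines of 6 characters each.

Answer: ......
.B...B
..BWB.
..BB..
.WBW..
.BB.W.

Derivation:
Place B at (5,2); scan 8 dirs for brackets.
Dir NW: opp run (4,1), next='.' -> no flip
Dir N: opp run (4,2) (3,2) capped by B -> flip
Dir NE: opp run (4,3), next='.' -> no flip
Dir W: first cell 'B' (not opp) -> no flip
Dir E: first cell '.' (not opp) -> no flip
Dir SW: edge -> no flip
Dir S: edge -> no flip
Dir SE: edge -> no flip
All flips: (3,2) (4,2)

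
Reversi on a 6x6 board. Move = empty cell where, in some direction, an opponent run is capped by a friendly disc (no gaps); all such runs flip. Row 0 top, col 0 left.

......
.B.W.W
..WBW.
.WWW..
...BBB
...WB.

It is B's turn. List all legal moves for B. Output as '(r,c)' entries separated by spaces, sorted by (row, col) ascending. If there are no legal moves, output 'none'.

Answer: (0,3) (2,1) (2,5) (4,1) (5,2)

Derivation:
(0,2): no bracket -> illegal
(0,3): flips 1 -> legal
(0,4): no bracket -> illegal
(0,5): no bracket -> illegal
(1,2): no bracket -> illegal
(1,4): no bracket -> illegal
(2,0): no bracket -> illegal
(2,1): flips 2 -> legal
(2,5): flips 1 -> legal
(3,0): no bracket -> illegal
(3,4): no bracket -> illegal
(3,5): no bracket -> illegal
(4,0): no bracket -> illegal
(4,1): flips 1 -> legal
(4,2): no bracket -> illegal
(5,2): flips 1 -> legal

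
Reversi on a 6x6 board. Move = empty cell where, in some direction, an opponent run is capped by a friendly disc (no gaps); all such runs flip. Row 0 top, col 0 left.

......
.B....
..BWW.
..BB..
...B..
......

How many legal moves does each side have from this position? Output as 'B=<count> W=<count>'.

-- B to move --
(1,2): no bracket -> illegal
(1,3): flips 1 -> legal
(1,4): flips 1 -> legal
(1,5): flips 1 -> legal
(2,5): flips 2 -> legal
(3,4): no bracket -> illegal
(3,5): no bracket -> illegal
B mobility = 4
-- W to move --
(0,0): no bracket -> illegal
(0,1): no bracket -> illegal
(0,2): no bracket -> illegal
(1,0): no bracket -> illegal
(1,2): no bracket -> illegal
(1,3): no bracket -> illegal
(2,0): no bracket -> illegal
(2,1): flips 1 -> legal
(3,1): no bracket -> illegal
(3,4): no bracket -> illegal
(4,1): flips 1 -> legal
(4,2): flips 1 -> legal
(4,4): no bracket -> illegal
(5,2): no bracket -> illegal
(5,3): flips 2 -> legal
(5,4): no bracket -> illegal
W mobility = 4

Answer: B=4 W=4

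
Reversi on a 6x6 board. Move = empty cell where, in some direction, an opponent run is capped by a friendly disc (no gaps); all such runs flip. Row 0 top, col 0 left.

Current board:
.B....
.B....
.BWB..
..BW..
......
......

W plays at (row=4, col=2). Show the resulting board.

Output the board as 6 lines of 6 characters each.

Place W at (4,2); scan 8 dirs for brackets.
Dir NW: first cell '.' (not opp) -> no flip
Dir N: opp run (3,2) capped by W -> flip
Dir NE: first cell 'W' (not opp) -> no flip
Dir W: first cell '.' (not opp) -> no flip
Dir E: first cell '.' (not opp) -> no flip
Dir SW: first cell '.' (not opp) -> no flip
Dir S: first cell '.' (not opp) -> no flip
Dir SE: first cell '.' (not opp) -> no flip
All flips: (3,2)

Answer: .B....
.B....
.BWB..
..WW..
..W...
......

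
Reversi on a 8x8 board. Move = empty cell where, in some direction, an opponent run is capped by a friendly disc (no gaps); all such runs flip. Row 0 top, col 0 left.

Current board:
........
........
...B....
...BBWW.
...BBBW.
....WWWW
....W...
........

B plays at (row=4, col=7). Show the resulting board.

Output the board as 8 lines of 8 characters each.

Answer: ........
........
...B....
...BBWW.
...BBBBB
....WWWW
....W...
........

Derivation:
Place B at (4,7); scan 8 dirs for brackets.
Dir NW: opp run (3,6), next='.' -> no flip
Dir N: first cell '.' (not opp) -> no flip
Dir NE: edge -> no flip
Dir W: opp run (4,6) capped by B -> flip
Dir E: edge -> no flip
Dir SW: opp run (5,6), next='.' -> no flip
Dir S: opp run (5,7), next='.' -> no flip
Dir SE: edge -> no flip
All flips: (4,6)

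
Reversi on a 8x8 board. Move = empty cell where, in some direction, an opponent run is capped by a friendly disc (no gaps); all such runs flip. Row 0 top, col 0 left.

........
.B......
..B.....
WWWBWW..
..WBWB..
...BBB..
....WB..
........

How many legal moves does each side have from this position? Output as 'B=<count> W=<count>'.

-- B to move --
(2,0): flips 2 -> legal
(2,1): flips 1 -> legal
(2,3): flips 1 -> legal
(2,4): flips 2 -> legal
(2,5): flips 2 -> legal
(2,6): flips 2 -> legal
(3,6): flips 2 -> legal
(4,0): flips 1 -> legal
(4,1): flips 1 -> legal
(4,6): no bracket -> illegal
(5,1): flips 1 -> legal
(5,2): flips 2 -> legal
(6,3): flips 1 -> legal
(7,3): flips 1 -> legal
(7,4): flips 1 -> legal
(7,5): flips 1 -> legal
B mobility = 15
-- W to move --
(0,0): flips 3 -> legal
(0,1): no bracket -> illegal
(0,2): no bracket -> illegal
(1,0): no bracket -> illegal
(1,2): flips 1 -> legal
(1,3): flips 1 -> legal
(2,0): no bracket -> illegal
(2,1): no bracket -> illegal
(2,3): no bracket -> illegal
(2,4): flips 1 -> legal
(3,6): no bracket -> illegal
(4,6): flips 2 -> legal
(5,2): flips 1 -> legal
(5,6): flips 1 -> legal
(6,2): flips 1 -> legal
(6,3): no bracket -> illegal
(6,6): flips 2 -> legal
(7,4): no bracket -> illegal
(7,5): flips 3 -> legal
(7,6): flips 3 -> legal
W mobility = 11

Answer: B=15 W=11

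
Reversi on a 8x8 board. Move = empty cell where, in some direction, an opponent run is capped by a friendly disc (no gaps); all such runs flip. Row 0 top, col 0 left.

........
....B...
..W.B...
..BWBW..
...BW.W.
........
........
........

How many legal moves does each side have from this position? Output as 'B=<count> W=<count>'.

Answer: B=7 W=6

Derivation:
-- B to move --
(1,1): no bracket -> illegal
(1,2): flips 1 -> legal
(1,3): no bracket -> illegal
(2,1): no bracket -> illegal
(2,3): flips 1 -> legal
(2,5): no bracket -> illegal
(2,6): no bracket -> illegal
(3,1): no bracket -> illegal
(3,6): flips 1 -> legal
(3,7): no bracket -> illegal
(4,2): flips 1 -> legal
(4,5): flips 1 -> legal
(4,7): no bracket -> illegal
(5,3): no bracket -> illegal
(5,4): flips 1 -> legal
(5,5): no bracket -> illegal
(5,6): no bracket -> illegal
(5,7): flips 2 -> legal
B mobility = 7
-- W to move --
(0,3): no bracket -> illegal
(0,4): flips 3 -> legal
(0,5): no bracket -> illegal
(1,3): flips 1 -> legal
(1,5): flips 1 -> legal
(2,1): no bracket -> illegal
(2,3): no bracket -> illegal
(2,5): no bracket -> illegal
(3,1): flips 1 -> legal
(4,1): no bracket -> illegal
(4,2): flips 2 -> legal
(4,5): no bracket -> illegal
(5,2): no bracket -> illegal
(5,3): flips 1 -> legal
(5,4): no bracket -> illegal
W mobility = 6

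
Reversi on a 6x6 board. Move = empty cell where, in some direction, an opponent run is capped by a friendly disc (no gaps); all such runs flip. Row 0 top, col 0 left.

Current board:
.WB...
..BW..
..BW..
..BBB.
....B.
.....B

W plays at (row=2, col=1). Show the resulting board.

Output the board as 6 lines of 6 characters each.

Answer: .WB...
..BW..
.WWW..
..BBB.
....B.
.....B

Derivation:
Place W at (2,1); scan 8 dirs for brackets.
Dir NW: first cell '.' (not opp) -> no flip
Dir N: first cell '.' (not opp) -> no flip
Dir NE: opp run (1,2), next='.' -> no flip
Dir W: first cell '.' (not opp) -> no flip
Dir E: opp run (2,2) capped by W -> flip
Dir SW: first cell '.' (not opp) -> no flip
Dir S: first cell '.' (not opp) -> no flip
Dir SE: opp run (3,2), next='.' -> no flip
All flips: (2,2)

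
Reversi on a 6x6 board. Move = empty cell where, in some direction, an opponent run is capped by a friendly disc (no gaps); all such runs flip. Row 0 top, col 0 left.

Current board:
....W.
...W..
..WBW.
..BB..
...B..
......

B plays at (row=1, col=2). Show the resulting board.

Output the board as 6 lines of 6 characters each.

Place B at (1,2); scan 8 dirs for brackets.
Dir NW: first cell '.' (not opp) -> no flip
Dir N: first cell '.' (not opp) -> no flip
Dir NE: first cell '.' (not opp) -> no flip
Dir W: first cell '.' (not opp) -> no flip
Dir E: opp run (1,3), next='.' -> no flip
Dir SW: first cell '.' (not opp) -> no flip
Dir S: opp run (2,2) capped by B -> flip
Dir SE: first cell 'B' (not opp) -> no flip
All flips: (2,2)

Answer: ....W.
..BW..
..BBW.
..BB..
...B..
......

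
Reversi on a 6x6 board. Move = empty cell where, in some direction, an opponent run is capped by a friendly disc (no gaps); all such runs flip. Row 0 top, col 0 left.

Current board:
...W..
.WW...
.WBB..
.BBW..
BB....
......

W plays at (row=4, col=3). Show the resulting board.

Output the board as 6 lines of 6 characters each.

Answer: ...W..
.WW...
.WBB..
.BWW..
BB.W..
......

Derivation:
Place W at (4,3); scan 8 dirs for brackets.
Dir NW: opp run (3,2) capped by W -> flip
Dir N: first cell 'W' (not opp) -> no flip
Dir NE: first cell '.' (not opp) -> no flip
Dir W: first cell '.' (not opp) -> no flip
Dir E: first cell '.' (not opp) -> no flip
Dir SW: first cell '.' (not opp) -> no flip
Dir S: first cell '.' (not opp) -> no flip
Dir SE: first cell '.' (not opp) -> no flip
All flips: (3,2)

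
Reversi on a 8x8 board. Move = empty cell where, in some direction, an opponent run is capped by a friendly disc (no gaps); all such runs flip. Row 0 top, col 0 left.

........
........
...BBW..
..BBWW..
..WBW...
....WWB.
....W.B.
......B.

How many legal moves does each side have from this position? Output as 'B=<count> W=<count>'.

Answer: B=11 W=10

Derivation:
-- B to move --
(1,4): no bracket -> illegal
(1,5): no bracket -> illegal
(1,6): flips 2 -> legal
(2,6): flips 1 -> legal
(3,1): no bracket -> illegal
(3,6): flips 2 -> legal
(4,1): flips 1 -> legal
(4,5): flips 2 -> legal
(4,6): flips 1 -> legal
(5,1): flips 1 -> legal
(5,2): flips 1 -> legal
(5,3): flips 2 -> legal
(6,3): no bracket -> illegal
(6,5): flips 1 -> legal
(7,3): no bracket -> illegal
(7,4): flips 4 -> legal
(7,5): no bracket -> illegal
B mobility = 11
-- W to move --
(1,2): flips 1 -> legal
(1,3): flips 1 -> legal
(1,4): flips 1 -> legal
(1,5): flips 2 -> legal
(2,1): flips 2 -> legal
(2,2): flips 4 -> legal
(3,1): flips 2 -> legal
(4,1): no bracket -> illegal
(4,5): no bracket -> illegal
(4,6): no bracket -> illegal
(4,7): no bracket -> illegal
(5,2): flips 1 -> legal
(5,3): no bracket -> illegal
(5,7): flips 1 -> legal
(6,5): no bracket -> illegal
(6,7): no bracket -> illegal
(7,5): no bracket -> illegal
(7,7): flips 1 -> legal
W mobility = 10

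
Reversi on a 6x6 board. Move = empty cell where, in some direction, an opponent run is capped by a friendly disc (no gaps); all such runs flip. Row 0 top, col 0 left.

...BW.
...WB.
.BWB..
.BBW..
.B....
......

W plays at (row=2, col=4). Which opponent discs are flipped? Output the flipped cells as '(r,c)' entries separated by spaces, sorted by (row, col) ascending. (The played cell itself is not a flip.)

Dir NW: first cell 'W' (not opp) -> no flip
Dir N: opp run (1,4) capped by W -> flip
Dir NE: first cell '.' (not opp) -> no flip
Dir W: opp run (2,3) capped by W -> flip
Dir E: first cell '.' (not opp) -> no flip
Dir SW: first cell 'W' (not opp) -> no flip
Dir S: first cell '.' (not opp) -> no flip
Dir SE: first cell '.' (not opp) -> no flip

Answer: (1,4) (2,3)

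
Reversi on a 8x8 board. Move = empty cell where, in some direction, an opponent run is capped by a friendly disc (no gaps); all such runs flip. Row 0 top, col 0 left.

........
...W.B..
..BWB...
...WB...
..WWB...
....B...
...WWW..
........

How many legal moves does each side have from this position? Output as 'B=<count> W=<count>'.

-- B to move --
(0,2): flips 1 -> legal
(0,3): no bracket -> illegal
(0,4): flips 1 -> legal
(1,2): flips 1 -> legal
(1,4): no bracket -> illegal
(3,1): no bracket -> illegal
(3,2): flips 2 -> legal
(4,1): flips 2 -> legal
(5,1): flips 2 -> legal
(5,2): flips 1 -> legal
(5,3): no bracket -> illegal
(5,5): no bracket -> illegal
(5,6): no bracket -> illegal
(6,2): no bracket -> illegal
(6,6): no bracket -> illegal
(7,2): flips 1 -> legal
(7,3): no bracket -> illegal
(7,4): flips 1 -> legal
(7,5): no bracket -> illegal
(7,6): flips 1 -> legal
B mobility = 10
-- W to move --
(0,4): no bracket -> illegal
(0,5): no bracket -> illegal
(0,6): flips 2 -> legal
(1,1): flips 1 -> legal
(1,2): no bracket -> illegal
(1,4): flips 4 -> legal
(1,6): no bracket -> illegal
(2,1): flips 1 -> legal
(2,5): flips 2 -> legal
(2,6): no bracket -> illegal
(3,1): flips 1 -> legal
(3,2): no bracket -> illegal
(3,5): flips 2 -> legal
(4,5): flips 3 -> legal
(5,3): no bracket -> illegal
(5,5): flips 1 -> legal
W mobility = 9

Answer: B=10 W=9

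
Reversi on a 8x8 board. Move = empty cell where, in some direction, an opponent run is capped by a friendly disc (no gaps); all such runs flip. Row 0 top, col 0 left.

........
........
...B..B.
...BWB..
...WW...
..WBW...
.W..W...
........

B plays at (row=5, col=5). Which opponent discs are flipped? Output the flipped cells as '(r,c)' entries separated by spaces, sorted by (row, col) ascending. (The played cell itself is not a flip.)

Dir NW: opp run (4,4) capped by B -> flip
Dir N: first cell '.' (not opp) -> no flip
Dir NE: first cell '.' (not opp) -> no flip
Dir W: opp run (5,4) capped by B -> flip
Dir E: first cell '.' (not opp) -> no flip
Dir SW: opp run (6,4), next='.' -> no flip
Dir S: first cell '.' (not opp) -> no flip
Dir SE: first cell '.' (not opp) -> no flip

Answer: (4,4) (5,4)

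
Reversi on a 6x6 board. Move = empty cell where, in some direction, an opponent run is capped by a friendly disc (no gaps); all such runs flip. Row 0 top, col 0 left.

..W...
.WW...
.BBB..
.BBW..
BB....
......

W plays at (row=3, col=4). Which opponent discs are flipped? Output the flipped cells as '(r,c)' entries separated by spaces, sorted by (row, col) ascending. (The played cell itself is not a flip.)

Answer: (2,3)

Derivation:
Dir NW: opp run (2,3) capped by W -> flip
Dir N: first cell '.' (not opp) -> no flip
Dir NE: first cell '.' (not opp) -> no flip
Dir W: first cell 'W' (not opp) -> no flip
Dir E: first cell '.' (not opp) -> no flip
Dir SW: first cell '.' (not opp) -> no flip
Dir S: first cell '.' (not opp) -> no flip
Dir SE: first cell '.' (not opp) -> no flip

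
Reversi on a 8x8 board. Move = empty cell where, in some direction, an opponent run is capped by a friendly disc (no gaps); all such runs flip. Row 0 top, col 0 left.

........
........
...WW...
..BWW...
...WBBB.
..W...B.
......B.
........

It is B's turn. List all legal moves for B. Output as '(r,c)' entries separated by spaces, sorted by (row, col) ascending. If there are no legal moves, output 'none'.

Answer: (1,2) (1,4) (2,2) (3,5) (4,2) (5,4)

Derivation:
(1,2): flips 2 -> legal
(1,3): no bracket -> illegal
(1,4): flips 3 -> legal
(1,5): no bracket -> illegal
(2,2): flips 1 -> legal
(2,5): no bracket -> illegal
(3,5): flips 2 -> legal
(4,1): no bracket -> illegal
(4,2): flips 1 -> legal
(5,1): no bracket -> illegal
(5,3): no bracket -> illegal
(5,4): flips 1 -> legal
(6,1): no bracket -> illegal
(6,2): no bracket -> illegal
(6,3): no bracket -> illegal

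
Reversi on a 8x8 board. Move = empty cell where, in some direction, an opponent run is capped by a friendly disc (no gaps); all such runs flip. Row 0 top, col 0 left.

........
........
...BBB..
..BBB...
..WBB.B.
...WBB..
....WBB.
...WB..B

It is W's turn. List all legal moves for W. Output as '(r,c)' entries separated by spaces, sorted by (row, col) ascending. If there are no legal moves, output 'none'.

(1,2): no bracket -> illegal
(1,3): flips 3 -> legal
(1,4): flips 4 -> legal
(1,5): flips 2 -> legal
(1,6): no bracket -> illegal
(2,1): no bracket -> illegal
(2,2): flips 1 -> legal
(2,6): no bracket -> illegal
(3,1): no bracket -> illegal
(3,5): flips 1 -> legal
(3,6): no bracket -> illegal
(3,7): flips 2 -> legal
(4,1): no bracket -> illegal
(4,5): flips 2 -> legal
(4,7): no bracket -> illegal
(5,2): no bracket -> illegal
(5,6): flips 2 -> legal
(5,7): no bracket -> illegal
(6,3): no bracket -> illegal
(6,7): flips 2 -> legal
(7,5): flips 1 -> legal
(7,6): no bracket -> illegal

Answer: (1,3) (1,4) (1,5) (2,2) (3,5) (3,7) (4,5) (5,6) (6,7) (7,5)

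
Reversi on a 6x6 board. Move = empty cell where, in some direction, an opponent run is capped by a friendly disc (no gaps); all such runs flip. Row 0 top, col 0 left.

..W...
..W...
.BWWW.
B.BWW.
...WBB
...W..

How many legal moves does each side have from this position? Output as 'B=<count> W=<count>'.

Answer: B=8 W=8

Derivation:
-- B to move --
(0,1): flips 3 -> legal
(0,3): flips 1 -> legal
(1,1): flips 2 -> legal
(1,3): no bracket -> illegal
(1,4): flips 3 -> legal
(1,5): no bracket -> illegal
(2,5): flips 3 -> legal
(3,1): no bracket -> illegal
(3,5): flips 2 -> legal
(4,2): flips 1 -> legal
(5,2): no bracket -> illegal
(5,4): flips 1 -> legal
B mobility = 8
-- W to move --
(1,0): flips 2 -> legal
(1,1): no bracket -> illegal
(2,0): flips 1 -> legal
(3,1): flips 1 -> legal
(3,5): flips 1 -> legal
(4,0): no bracket -> illegal
(4,1): flips 1 -> legal
(4,2): flips 1 -> legal
(5,4): flips 1 -> legal
(5,5): flips 1 -> legal
W mobility = 8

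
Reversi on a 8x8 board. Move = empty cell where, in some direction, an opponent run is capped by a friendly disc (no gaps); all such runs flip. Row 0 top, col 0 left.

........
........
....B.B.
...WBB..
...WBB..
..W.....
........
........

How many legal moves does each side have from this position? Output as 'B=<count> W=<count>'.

-- B to move --
(2,2): flips 1 -> legal
(2,3): no bracket -> illegal
(3,2): flips 1 -> legal
(4,1): no bracket -> illegal
(4,2): flips 2 -> legal
(5,1): no bracket -> illegal
(5,3): no bracket -> illegal
(5,4): no bracket -> illegal
(6,1): flips 2 -> legal
(6,2): no bracket -> illegal
(6,3): no bracket -> illegal
B mobility = 4
-- W to move --
(1,3): no bracket -> illegal
(1,4): no bracket -> illegal
(1,5): flips 1 -> legal
(1,6): no bracket -> illegal
(1,7): no bracket -> illegal
(2,3): no bracket -> illegal
(2,5): flips 1 -> legal
(2,7): no bracket -> illegal
(3,6): flips 2 -> legal
(3,7): no bracket -> illegal
(4,6): flips 2 -> legal
(5,3): no bracket -> illegal
(5,4): no bracket -> illegal
(5,5): flips 1 -> legal
(5,6): no bracket -> illegal
W mobility = 5

Answer: B=4 W=5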